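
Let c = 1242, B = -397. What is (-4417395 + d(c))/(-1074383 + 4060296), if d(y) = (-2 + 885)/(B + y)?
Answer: -76177508/51491765 ≈ -1.4794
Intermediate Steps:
d(y) = 883/(-397 + y) (d(y) = (-2 + 885)/(-397 + y) = 883/(-397 + y))
(-4417395 + d(c))/(-1074383 + 4060296) = (-4417395 + 883/(-397 + 1242))/(-1074383 + 4060296) = (-4417395 + 883/845)/2985913 = (-4417395 + 883*(1/845))*(1/2985913) = (-4417395 + 883/845)*(1/2985913) = -3732697892/845*1/2985913 = -76177508/51491765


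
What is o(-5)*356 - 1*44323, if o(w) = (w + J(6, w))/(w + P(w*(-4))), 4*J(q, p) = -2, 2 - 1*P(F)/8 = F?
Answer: -6602169/149 ≈ -44310.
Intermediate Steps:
P(F) = 16 - 8*F
J(q, p) = -½ (J(q, p) = (¼)*(-2) = -½)
o(w) = (-½ + w)/(16 + 33*w) (o(w) = (w - ½)/(w + (16 - 8*w*(-4))) = (-½ + w)/(w + (16 - (-32)*w)) = (-½ + w)/(w + (16 + 32*w)) = (-½ + w)/(16 + 33*w))
o(-5)*356 - 1*44323 = ((-1 + 2*(-5))/(2*(16 + 33*(-5))))*356 - 1*44323 = ((-1 - 10)/(2*(16 - 165)))*356 - 44323 = ((½)*(-11)/(-149))*356 - 44323 = ((½)*(-1/149)*(-11))*356 - 44323 = (11/298)*356 - 44323 = 1958/149 - 44323 = -6602169/149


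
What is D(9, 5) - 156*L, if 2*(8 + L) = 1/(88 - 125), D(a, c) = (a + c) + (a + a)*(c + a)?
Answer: 56096/37 ≈ 1516.1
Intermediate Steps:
D(a, c) = a + c + 2*a*(a + c) (D(a, c) = (a + c) + (2*a)*(a + c) = (a + c) + 2*a*(a + c) = a + c + 2*a*(a + c))
L = -593/74 (L = -8 + 1/(2*(88 - 125)) = -8 + (1/2)/(-37) = -8 + (1/2)*(-1/37) = -8 - 1/74 = -593/74 ≈ -8.0135)
D(9, 5) - 156*L = (9 + 5 + 2*9**2 + 2*9*5) - 156*(-593/74) = (9 + 5 + 2*81 + 90) + 46254/37 = (9 + 5 + 162 + 90) + 46254/37 = 266 + 46254/37 = 56096/37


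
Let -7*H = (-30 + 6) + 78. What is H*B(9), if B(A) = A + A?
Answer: -972/7 ≈ -138.86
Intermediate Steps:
B(A) = 2*A
H = -54/7 (H = -((-30 + 6) + 78)/7 = -(-24 + 78)/7 = -⅐*54 = -54/7 ≈ -7.7143)
H*B(9) = -108*9/7 = -54/7*18 = -972/7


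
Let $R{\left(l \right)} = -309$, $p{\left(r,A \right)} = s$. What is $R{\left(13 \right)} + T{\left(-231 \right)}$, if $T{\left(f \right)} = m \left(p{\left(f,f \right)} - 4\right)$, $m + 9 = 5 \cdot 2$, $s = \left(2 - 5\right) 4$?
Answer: $-325$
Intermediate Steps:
$s = -12$ ($s = \left(-3\right) 4 = -12$)
$p{\left(r,A \right)} = -12$
$m = 1$ ($m = -9 + 5 \cdot 2 = -9 + 10 = 1$)
$T{\left(f \right)} = -16$ ($T{\left(f \right)} = 1 \left(-12 - 4\right) = 1 \left(-16\right) = -16$)
$R{\left(13 \right)} + T{\left(-231 \right)} = -309 - 16 = -325$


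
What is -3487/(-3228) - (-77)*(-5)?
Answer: -1239293/3228 ≈ -383.92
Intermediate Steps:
-3487/(-3228) - (-77)*(-5) = -3487*(-1/3228) - 1*385 = 3487/3228 - 385 = -1239293/3228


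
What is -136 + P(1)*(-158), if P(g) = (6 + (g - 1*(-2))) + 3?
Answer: -2032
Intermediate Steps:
P(g) = 11 + g (P(g) = (6 + (g + 2)) + 3 = (6 + (2 + g)) + 3 = (8 + g) + 3 = 11 + g)
-136 + P(1)*(-158) = -136 + (11 + 1)*(-158) = -136 + 12*(-158) = -136 - 1896 = -2032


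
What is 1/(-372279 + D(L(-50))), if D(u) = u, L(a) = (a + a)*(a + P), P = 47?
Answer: -1/371979 ≈ -2.6883e-6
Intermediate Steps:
L(a) = 2*a*(47 + a) (L(a) = (a + a)*(a + 47) = (2*a)*(47 + a) = 2*a*(47 + a))
1/(-372279 + D(L(-50))) = 1/(-372279 + 2*(-50)*(47 - 50)) = 1/(-372279 + 2*(-50)*(-3)) = 1/(-372279 + 300) = 1/(-371979) = -1/371979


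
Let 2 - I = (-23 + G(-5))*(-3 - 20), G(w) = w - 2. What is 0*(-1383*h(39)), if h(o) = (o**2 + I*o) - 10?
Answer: 0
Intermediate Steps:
G(w) = -2 + w
I = -688 (I = 2 - (-23 + (-2 - 5))*(-3 - 20) = 2 - (-23 - 7)*(-23) = 2 - (-30)*(-23) = 2 - 1*690 = 2 - 690 = -688)
h(o) = -10 + o**2 - 688*o (h(o) = (o**2 - 688*o) - 10 = -10 + o**2 - 688*o)
0*(-1383*h(39)) = 0*(-1383*(-10 + 39**2 - 688*39)) = 0*(-1383*(-10 + 1521 - 26832)) = 0*(-1383*(-25321)) = 0*35018943 = 0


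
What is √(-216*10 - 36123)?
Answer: I*√38283 ≈ 195.66*I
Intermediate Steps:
√(-216*10 - 36123) = √(-2160 - 36123) = √(-38283) = I*√38283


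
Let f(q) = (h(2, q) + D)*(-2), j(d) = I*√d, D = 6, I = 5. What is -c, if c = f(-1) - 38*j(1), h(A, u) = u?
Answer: 200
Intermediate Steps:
j(d) = 5*√d
f(q) = -12 - 2*q (f(q) = (q + 6)*(-2) = (6 + q)*(-2) = -12 - 2*q)
c = -200 (c = (-12 - 2*(-1)) - 190*√1 = (-12 + 2) - 190 = -10 - 38*5 = -10 - 190 = -200)
-c = -1*(-200) = 200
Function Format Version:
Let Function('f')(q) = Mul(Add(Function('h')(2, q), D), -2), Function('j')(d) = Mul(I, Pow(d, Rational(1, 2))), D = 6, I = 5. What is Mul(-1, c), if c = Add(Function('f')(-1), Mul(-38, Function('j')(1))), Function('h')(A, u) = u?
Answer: 200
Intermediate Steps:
Function('j')(d) = Mul(5, Pow(d, Rational(1, 2)))
Function('f')(q) = Add(-12, Mul(-2, q)) (Function('f')(q) = Mul(Add(q, 6), -2) = Mul(Add(6, q), -2) = Add(-12, Mul(-2, q)))
c = -200 (c = Add(Add(-12, Mul(-2, -1)), Mul(-38, Mul(5, Pow(1, Rational(1, 2))))) = Add(Add(-12, 2), Mul(-38, Mul(5, 1))) = Add(-10, Mul(-38, 5)) = Add(-10, -190) = -200)
Mul(-1, c) = Mul(-1, -200) = 200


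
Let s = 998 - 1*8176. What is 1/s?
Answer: -1/7178 ≈ -0.00013931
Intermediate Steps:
s = -7178 (s = 998 - 8176 = -7178)
1/s = 1/(-7178) = -1/7178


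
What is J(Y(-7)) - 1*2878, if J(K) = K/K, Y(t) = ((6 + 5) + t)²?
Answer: -2877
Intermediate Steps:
Y(t) = (11 + t)²
J(K) = 1
J(Y(-7)) - 1*2878 = 1 - 1*2878 = 1 - 2878 = -2877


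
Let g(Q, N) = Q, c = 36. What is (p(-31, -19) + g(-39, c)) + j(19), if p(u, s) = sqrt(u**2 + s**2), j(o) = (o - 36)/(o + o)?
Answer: -1499/38 + sqrt(1322) ≈ -3.0881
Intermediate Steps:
j(o) = (-36 + o)/(2*o) (j(o) = (-36 + o)/((2*o)) = (-36 + o)*(1/(2*o)) = (-36 + o)/(2*o))
p(u, s) = sqrt(s**2 + u**2)
(p(-31, -19) + g(-39, c)) + j(19) = (sqrt((-19)**2 + (-31)**2) - 39) + (1/2)*(-36 + 19)/19 = (sqrt(361 + 961) - 39) + (1/2)*(1/19)*(-17) = (sqrt(1322) - 39) - 17/38 = (-39 + sqrt(1322)) - 17/38 = -1499/38 + sqrt(1322)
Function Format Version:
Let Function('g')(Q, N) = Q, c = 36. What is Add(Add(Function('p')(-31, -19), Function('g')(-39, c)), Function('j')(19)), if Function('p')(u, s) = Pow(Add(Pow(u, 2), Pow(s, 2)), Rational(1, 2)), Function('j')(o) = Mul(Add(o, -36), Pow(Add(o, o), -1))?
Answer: Add(Rational(-1499, 38), Pow(1322, Rational(1, 2))) ≈ -3.0881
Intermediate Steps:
Function('j')(o) = Mul(Rational(1, 2), Pow(o, -1), Add(-36, o)) (Function('j')(o) = Mul(Add(-36, o), Pow(Mul(2, o), -1)) = Mul(Add(-36, o), Mul(Rational(1, 2), Pow(o, -1))) = Mul(Rational(1, 2), Pow(o, -1), Add(-36, o)))
Function('p')(u, s) = Pow(Add(Pow(s, 2), Pow(u, 2)), Rational(1, 2))
Add(Add(Function('p')(-31, -19), Function('g')(-39, c)), Function('j')(19)) = Add(Add(Pow(Add(Pow(-19, 2), Pow(-31, 2)), Rational(1, 2)), -39), Mul(Rational(1, 2), Pow(19, -1), Add(-36, 19))) = Add(Add(Pow(Add(361, 961), Rational(1, 2)), -39), Mul(Rational(1, 2), Rational(1, 19), -17)) = Add(Add(Pow(1322, Rational(1, 2)), -39), Rational(-17, 38)) = Add(Add(-39, Pow(1322, Rational(1, 2))), Rational(-17, 38)) = Add(Rational(-1499, 38), Pow(1322, Rational(1, 2)))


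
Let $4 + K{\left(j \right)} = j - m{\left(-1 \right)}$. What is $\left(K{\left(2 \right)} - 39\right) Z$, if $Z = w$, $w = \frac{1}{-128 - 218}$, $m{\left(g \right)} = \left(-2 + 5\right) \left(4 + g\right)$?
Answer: $\frac{25}{173} \approx 0.14451$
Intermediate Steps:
$m{\left(g \right)} = 12 + 3 g$ ($m{\left(g \right)} = 3 \left(4 + g\right) = 12 + 3 g$)
$K{\left(j \right)} = -13 + j$ ($K{\left(j \right)} = -4 - \left(12 - 3 - j\right) = -4 + \left(j - \left(12 - 3\right)\right) = -4 + \left(j - 9\right) = -4 + \left(-9 + j\right) = -13 + j$)
$w = - \frac{1}{346}$ ($w = \frac{1}{-346} = - \frac{1}{346} \approx -0.0028902$)
$Z = - \frac{1}{346} \approx -0.0028902$
$\left(K{\left(2 \right)} - 39\right) Z = \left(\left(-13 + 2\right) - 39\right) \left(- \frac{1}{346}\right) = \left(-11 - 39\right) \left(- \frac{1}{346}\right) = \left(-50\right) \left(- \frac{1}{346}\right) = \frac{25}{173}$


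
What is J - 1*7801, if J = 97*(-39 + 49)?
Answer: -6831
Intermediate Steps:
J = 970 (J = 97*10 = 970)
J - 1*7801 = 970 - 1*7801 = 970 - 7801 = -6831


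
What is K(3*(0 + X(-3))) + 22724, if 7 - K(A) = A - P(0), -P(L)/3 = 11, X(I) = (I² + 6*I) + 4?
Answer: 22713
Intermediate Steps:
X(I) = 4 + I² + 6*I
P(L) = -33 (P(L) = -3*11 = -33)
K(A) = -26 - A (K(A) = 7 - (A - 1*(-33)) = 7 - (A + 33) = 7 - (33 + A) = 7 + (-33 - A) = -26 - A)
K(3*(0 + X(-3))) + 22724 = (-26 - 3*(0 + (4 + (-3)² + 6*(-3)))) + 22724 = (-26 - 3*(0 + (4 + 9 - 18))) + 22724 = (-26 - 3*(0 - 5)) + 22724 = (-26 - 3*(-5)) + 22724 = (-26 - 1*(-15)) + 22724 = (-26 + 15) + 22724 = -11 + 22724 = 22713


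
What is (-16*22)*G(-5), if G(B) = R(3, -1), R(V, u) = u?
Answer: 352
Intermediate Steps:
G(B) = -1
(-16*22)*G(-5) = -16*22*(-1) = -352*(-1) = 352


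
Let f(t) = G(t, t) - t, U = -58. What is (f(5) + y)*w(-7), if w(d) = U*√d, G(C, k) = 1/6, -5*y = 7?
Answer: 5423*I*√7/15 ≈ 956.53*I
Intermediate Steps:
y = -7/5 (y = -⅕*7 = -7/5 ≈ -1.4000)
G(C, k) = ⅙
w(d) = -58*√d
f(t) = ⅙ - t
(f(5) + y)*w(-7) = ((⅙ - 1*5) - 7/5)*(-58*I*√7) = ((⅙ - 5) - 7/5)*(-58*I*√7) = (-29/6 - 7/5)*(-58*I*√7) = -(-5423)*I*√7/15 = 5423*I*√7/15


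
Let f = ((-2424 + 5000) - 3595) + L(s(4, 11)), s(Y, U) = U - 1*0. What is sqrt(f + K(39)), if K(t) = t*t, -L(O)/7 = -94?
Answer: 2*sqrt(290) ≈ 34.059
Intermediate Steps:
s(Y, U) = U (s(Y, U) = U + 0 = U)
L(O) = 658 (L(O) = -7*(-94) = 658)
K(t) = t**2
f = -361 (f = ((-2424 + 5000) - 3595) + 658 = (2576 - 3595) + 658 = -1019 + 658 = -361)
sqrt(f + K(39)) = sqrt(-361 + 39**2) = sqrt(-361 + 1521) = sqrt(1160) = 2*sqrt(290)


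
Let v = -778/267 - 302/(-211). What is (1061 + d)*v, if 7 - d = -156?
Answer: -34077792/18779 ≈ -1814.7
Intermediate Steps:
d = 163 (d = 7 - 1*(-156) = 7 + 156 = 163)
v = -83524/56337 (v = -778*1/267 - 302*(-1/211) = -778/267 + 302/211 = -83524/56337 ≈ -1.4826)
(1061 + d)*v = (1061 + 163)*(-83524/56337) = 1224*(-83524/56337) = -34077792/18779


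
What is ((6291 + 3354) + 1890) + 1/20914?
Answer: 241242991/20914 ≈ 11535.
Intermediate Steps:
((6291 + 3354) + 1890) + 1/20914 = (9645 + 1890) + 1/20914 = 11535 + 1/20914 = 241242991/20914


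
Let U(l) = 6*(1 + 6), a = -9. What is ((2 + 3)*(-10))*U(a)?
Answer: -2100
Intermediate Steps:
U(l) = 42 (U(l) = 6*7 = 42)
((2 + 3)*(-10))*U(a) = ((2 + 3)*(-10))*42 = (5*(-10))*42 = -50*42 = -2100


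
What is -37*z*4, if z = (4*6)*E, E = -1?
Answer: 3552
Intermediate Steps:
z = -24 (z = (4*6)*(-1) = 24*(-1) = -24)
-37*z*4 = -37*(-24)*4 = 888*4 = 3552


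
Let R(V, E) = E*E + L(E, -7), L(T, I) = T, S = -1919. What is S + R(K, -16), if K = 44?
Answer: -1679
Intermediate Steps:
R(V, E) = E + E² (R(V, E) = E*E + E = E² + E = E + E²)
S + R(K, -16) = -1919 - 16*(1 - 16) = -1919 - 16*(-15) = -1919 + 240 = -1679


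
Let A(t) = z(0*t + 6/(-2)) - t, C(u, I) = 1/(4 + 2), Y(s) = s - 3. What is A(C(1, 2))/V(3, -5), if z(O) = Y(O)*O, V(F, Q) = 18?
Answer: 107/108 ≈ 0.99074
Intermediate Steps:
Y(s) = -3 + s
C(u, I) = ⅙ (C(u, I) = 1/6 = ⅙)
z(O) = O*(-3 + O) (z(O) = (-3 + O)*O = O*(-3 + O))
A(t) = 18 - t (A(t) = (0*t + 6/(-2))*(-3 + (0*t + 6/(-2))) - t = (0 + 6*(-½))*(-3 + (0 + 6*(-½))) - t = (0 - 3)*(-3 + (0 - 3)) - t = -3*(-3 - 3) - t = -3*(-6) - t = 18 - t)
A(C(1, 2))/V(3, -5) = (18 - 1*⅙)/18 = (18 - ⅙)*(1/18) = (107/6)*(1/18) = 107/108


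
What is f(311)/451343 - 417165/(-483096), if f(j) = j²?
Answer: 78336676937/72680665976 ≈ 1.0778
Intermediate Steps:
f(311)/451343 - 417165/(-483096) = 311²/451343 - 417165/(-483096) = 96721*(1/451343) - 417165*(-1/483096) = 96721/451343 + 139055/161032 = 78336676937/72680665976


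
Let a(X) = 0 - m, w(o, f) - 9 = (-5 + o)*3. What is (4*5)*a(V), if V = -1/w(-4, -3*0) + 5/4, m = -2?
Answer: 40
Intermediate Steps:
w(o, f) = -6 + 3*o (w(o, f) = 9 + (-5 + o)*3 = 9 + (-15 + 3*o) = -6 + 3*o)
V = 47/36 (V = -1/(-6 + 3*(-4)) + 5/4 = -1/(-6 - 12) + 5*(¼) = -1/(-18) + 5/4 = -1*(-1/18) + 5/4 = 1/18 + 5/4 = 47/36 ≈ 1.3056)
a(X) = 2 (a(X) = 0 - 1*(-2) = 0 + 2 = 2)
(4*5)*a(V) = (4*5)*2 = 20*2 = 40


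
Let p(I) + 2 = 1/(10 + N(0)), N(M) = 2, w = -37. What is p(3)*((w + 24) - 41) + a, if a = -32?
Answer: 143/2 ≈ 71.500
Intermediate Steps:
p(I) = -23/12 (p(I) = -2 + 1/(10 + 2) = -2 + 1/12 = -23/12)
p(3)*((w + 24) - 41) + a = -23*((-37 + 24) - 41)/12 - 32 = -23*(-13 - 41)/12 - 32 = -23/12*(-54) - 32 = 207/2 - 32 = 143/2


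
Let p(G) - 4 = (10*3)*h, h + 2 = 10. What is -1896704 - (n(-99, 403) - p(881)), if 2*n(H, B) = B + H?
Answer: -1896612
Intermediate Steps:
h = 8 (h = -2 + 10 = 8)
n(H, B) = B/2 + H/2 (n(H, B) = (B + H)/2 = B/2 + H/2)
p(G) = 244 (p(G) = 4 + (10*3)*8 = 4 + 30*8 = 4 + 240 = 244)
-1896704 - (n(-99, 403) - p(881)) = -1896704 - (((½)*403 + (½)*(-99)) - 1*244) = -1896704 - ((403/2 - 99/2) - 244) = -1896704 - (152 - 244) = -1896704 - 1*(-92) = -1896704 + 92 = -1896612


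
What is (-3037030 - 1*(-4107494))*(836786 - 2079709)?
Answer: -1330504326272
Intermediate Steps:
(-3037030 - 1*(-4107494))*(836786 - 2079709) = (-3037030 + 4107494)*(-1242923) = 1070464*(-1242923) = -1330504326272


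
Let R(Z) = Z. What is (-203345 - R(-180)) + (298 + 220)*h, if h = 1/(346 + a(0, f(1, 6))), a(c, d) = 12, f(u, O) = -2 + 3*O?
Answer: -36366276/179 ≈ -2.0316e+5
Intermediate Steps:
h = 1/358 (h = 1/(346 + 12) = 1/358 ≈ 0.0027933)
(-203345 - R(-180)) + (298 + 220)*h = (-203345 - 1*(-180)) + (298 + 220)*(1/358) = (-203345 + 180) + 518*(1/358) = -203165 + 259/179 = -36366276/179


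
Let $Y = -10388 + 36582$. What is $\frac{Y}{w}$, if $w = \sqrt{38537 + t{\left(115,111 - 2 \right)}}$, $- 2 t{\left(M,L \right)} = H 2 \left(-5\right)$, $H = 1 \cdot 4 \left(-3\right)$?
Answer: $\frac{26194 \sqrt{38477}}{38477} \approx 133.54$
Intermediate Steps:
$H = -12$ ($H = 4 \left(-3\right) = -12$)
$Y = 26194$
$t{\left(M,L \right)} = -60$ ($t{\left(M,L \right)} = - \frac{\left(-12\right) 2 \left(-5\right)}{2} = - \frac{\left(-12\right) \left(-10\right)}{2} = \left(- \frac{1}{2}\right) 120 = -60$)
$w = \sqrt{38477}$ ($w = \sqrt{38537 - 60} = \sqrt{38477} \approx 196.16$)
$\frac{Y}{w} = \frac{26194}{\sqrt{38477}} = 26194 \frac{\sqrt{38477}}{38477} = \frac{26194 \sqrt{38477}}{38477}$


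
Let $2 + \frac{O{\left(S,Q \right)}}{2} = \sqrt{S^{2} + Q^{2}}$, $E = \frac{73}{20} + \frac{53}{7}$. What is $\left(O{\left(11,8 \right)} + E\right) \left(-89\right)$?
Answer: $- \frac{89979}{140} - 178 \sqrt{185} \approx -3063.8$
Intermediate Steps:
$E = \frac{1571}{140}$ ($E = 73 \cdot \frac{1}{20} + 53 \cdot \frac{1}{7} = \frac{73}{20} + \frac{53}{7} = \frac{1571}{140} \approx 11.221$)
$O{\left(S,Q \right)} = -4 + 2 \sqrt{Q^{2} + S^{2}}$ ($O{\left(S,Q \right)} = -4 + 2 \sqrt{S^{2} + Q^{2}} = -4 + 2 \sqrt{Q^{2} + S^{2}}$)
$\left(O{\left(11,8 \right)} + E\right) \left(-89\right) = \left(\left(-4 + 2 \sqrt{8^{2} + 11^{2}}\right) + \frac{1571}{140}\right) \left(-89\right) = \left(\left(-4 + 2 \sqrt{64 + 121}\right) + \frac{1571}{140}\right) \left(-89\right) = \left(\left(-4 + 2 \sqrt{185}\right) + \frac{1571}{140}\right) \left(-89\right) = \left(\frac{1011}{140} + 2 \sqrt{185}\right) \left(-89\right) = - \frac{89979}{140} - 178 \sqrt{185}$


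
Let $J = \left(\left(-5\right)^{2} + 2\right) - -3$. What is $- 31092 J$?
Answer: $-932760$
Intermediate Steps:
$J = 30$ ($J = \left(25 + 2\right) + \left(-1 + 4\right) = 27 + 3 = 30$)
$- 31092 J = \left(-31092\right) 30 = -932760$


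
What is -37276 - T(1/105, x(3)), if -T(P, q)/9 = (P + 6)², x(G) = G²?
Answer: -45264939/1225 ≈ -36951.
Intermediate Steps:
T(P, q) = -9*(6 + P)² (T(P, q) = -9*(P + 6)² = -9*(6 + P)²)
-37276 - T(1/105, x(3)) = -37276 - (-9)*(6 + 1/105)² = -37276 - (-9)*(631/105)² = -37276 - (-9)*398161/11025 = -37276 - 1*(-398161/1225) = -37276 + 398161/1225 = -45264939/1225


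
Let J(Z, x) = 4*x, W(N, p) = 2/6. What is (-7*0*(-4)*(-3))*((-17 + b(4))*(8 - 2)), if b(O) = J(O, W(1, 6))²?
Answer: 0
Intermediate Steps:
W(N, p) = ⅓ (W(N, p) = 2*(⅙) = ⅓)
b(O) = 16/9 (b(O) = (4*(⅓))² = (4/3)² = 16/9)
(-7*0*(-4)*(-3))*((-17 + b(4))*(8 - 2)) = (-7*0*(-4)*(-3))*((-17 + 16/9)*(8 - 2)) = (-0*(-3))*(-137/9*6) = -7*0*(-274/3) = 0*(-274/3) = 0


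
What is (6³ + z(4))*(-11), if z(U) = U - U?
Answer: -2376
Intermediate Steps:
z(U) = 0
(6³ + z(4))*(-11) = (6³ + 0)*(-11) = (216 + 0)*(-11) = 216*(-11) = -2376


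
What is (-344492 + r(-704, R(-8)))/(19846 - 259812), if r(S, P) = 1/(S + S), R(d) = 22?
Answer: 485044737/337872128 ≈ 1.4356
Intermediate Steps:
r(S, P) = 1/(2*S)
(-344492 + r(-704, R(-8)))/(19846 - 259812) = (-344492 + (½)/(-704))/(19846 - 259812) = (-344492 + (½)*(-1/704))/(-239966) = (-344492 - 1/1408)*(-1/239966) = -485044737/1408*(-1/239966) = 485044737/337872128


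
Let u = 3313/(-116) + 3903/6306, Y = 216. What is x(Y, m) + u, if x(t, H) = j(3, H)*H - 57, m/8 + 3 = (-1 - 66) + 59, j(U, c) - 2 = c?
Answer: 912304571/121916 ≈ 7483.1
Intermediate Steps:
j(U, c) = 2 + c
m = -88 (m = -24 + 8*((-1 - 66) + 59) = -24 + 8*(-67 + 59) = -24 + 8*(-8) = -24 - 64 = -88)
x(t, H) = -57 + H*(2 + H) (x(t, H) = (2 + H)*H - 57 = H*(2 + H) - 57 = -57 + H*(2 + H))
u = -3406505/121916 (u = 3313*(-1/116) + 3903*(1/6306) = -3313/116 + 1301/2102 = -3406505/121916 ≈ -27.941)
x(Y, m) + u = (-57 - 88*(2 - 88)) - 3406505/121916 = (-57 - 88*(-86)) - 3406505/121916 = (-57 + 7568) - 3406505/121916 = 7511 - 3406505/121916 = 912304571/121916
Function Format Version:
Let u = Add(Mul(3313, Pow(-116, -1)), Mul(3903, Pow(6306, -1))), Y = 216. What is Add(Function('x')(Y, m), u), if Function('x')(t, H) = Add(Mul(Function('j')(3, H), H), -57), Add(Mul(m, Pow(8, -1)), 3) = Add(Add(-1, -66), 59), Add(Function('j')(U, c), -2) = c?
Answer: Rational(912304571, 121916) ≈ 7483.1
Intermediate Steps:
Function('j')(U, c) = Add(2, c)
m = -88 (m = Add(-24, Mul(8, Add(Add(-1, -66), 59))) = Add(-24, Mul(8, Add(-67, 59))) = Add(-24, Mul(8, -8)) = Add(-24, -64) = -88)
Function('x')(t, H) = Add(-57, Mul(H, Add(2, H))) (Function('x')(t, H) = Add(Mul(Add(2, H), H), -57) = Add(Mul(H, Add(2, H)), -57) = Add(-57, Mul(H, Add(2, H))))
u = Rational(-3406505, 121916) (u = Add(Mul(3313, Rational(-1, 116)), Mul(3903, Rational(1, 6306))) = Add(Rational(-3313, 116), Rational(1301, 2102)) = Rational(-3406505, 121916) ≈ -27.941)
Add(Function('x')(Y, m), u) = Add(Add(-57, Mul(-88, Add(2, -88))), Rational(-3406505, 121916)) = Add(Add(-57, Mul(-88, -86)), Rational(-3406505, 121916)) = Add(Add(-57, 7568), Rational(-3406505, 121916)) = Add(7511, Rational(-3406505, 121916)) = Rational(912304571, 121916)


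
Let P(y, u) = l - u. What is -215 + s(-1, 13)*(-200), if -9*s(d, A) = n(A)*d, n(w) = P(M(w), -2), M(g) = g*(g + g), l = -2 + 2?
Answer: -2335/9 ≈ -259.44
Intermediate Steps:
l = 0
M(g) = 2*g² (M(g) = g*(2*g) = 2*g²)
P(y, u) = -u (P(y, u) = 0 - u = -u)
n(w) = 2 (n(w) = -1*(-2) = 2)
s(d, A) = -2*d/9
-215 + s(-1, 13)*(-200) = -215 - 2/9*(-1)*(-200) = -215 + (2/9)*(-200) = -215 - 400/9 = -2335/9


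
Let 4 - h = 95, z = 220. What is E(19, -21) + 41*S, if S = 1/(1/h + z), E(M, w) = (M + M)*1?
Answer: 764453/20019 ≈ 38.186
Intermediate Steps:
h = -91 (h = 4 - 1*95 = 4 - 95 = -91)
E(M, w) = 2*M (E(M, w) = (2*M)*1 = 2*M)
S = 91/20019 (S = 1/(1/(-91) + 220) = 1/(-1/91 + 220) = 1/(20019/91) = 91/20019 ≈ 0.0045457)
E(19, -21) + 41*S = 2*19 + 41*(91/20019) = 38 + 3731/20019 = 764453/20019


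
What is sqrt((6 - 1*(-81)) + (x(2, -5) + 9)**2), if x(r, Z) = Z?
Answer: sqrt(103) ≈ 10.149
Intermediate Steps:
sqrt((6 - 1*(-81)) + (x(2, -5) + 9)**2) = sqrt((6 - 1*(-81)) + (-5 + 9)**2) = sqrt((6 + 81) + 4**2) = sqrt(87 + 16) = sqrt(103)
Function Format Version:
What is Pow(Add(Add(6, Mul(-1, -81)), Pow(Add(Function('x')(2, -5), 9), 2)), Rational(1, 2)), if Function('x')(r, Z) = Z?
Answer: Pow(103, Rational(1, 2)) ≈ 10.149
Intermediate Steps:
Pow(Add(Add(6, Mul(-1, -81)), Pow(Add(Function('x')(2, -5), 9), 2)), Rational(1, 2)) = Pow(Add(Add(6, Mul(-1, -81)), Pow(Add(-5, 9), 2)), Rational(1, 2)) = Pow(Add(Add(6, 81), Pow(4, 2)), Rational(1, 2)) = Pow(Add(87, 16), Rational(1, 2)) = Pow(103, Rational(1, 2))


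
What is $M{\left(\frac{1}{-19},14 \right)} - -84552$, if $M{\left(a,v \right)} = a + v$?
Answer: $\frac{1606753}{19} \approx 84566.0$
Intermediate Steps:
$M{\left(\frac{1}{-19},14 \right)} - -84552 = \left(\frac{1}{-19} + 14\right) - -84552 = \left(- \frac{1}{19} + 14\right) + 84552 = \frac{265}{19} + 84552 = \frac{1606753}{19}$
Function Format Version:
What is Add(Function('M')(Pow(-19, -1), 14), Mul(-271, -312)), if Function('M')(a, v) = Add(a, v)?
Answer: Rational(1606753, 19) ≈ 84566.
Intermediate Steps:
Add(Function('M')(Pow(-19, -1), 14), Mul(-271, -312)) = Add(Add(Pow(-19, -1), 14), Mul(-271, -312)) = Add(Add(Rational(-1, 19), 14), 84552) = Add(Rational(265, 19), 84552) = Rational(1606753, 19)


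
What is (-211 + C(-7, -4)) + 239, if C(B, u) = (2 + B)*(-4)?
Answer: 48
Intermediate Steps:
C(B, u) = -8 - 4*B
(-211 + C(-7, -4)) + 239 = (-211 + (-8 - 4*(-7))) + 239 = (-211 + (-8 + 28)) + 239 = (-211 + 20) + 239 = -191 + 239 = 48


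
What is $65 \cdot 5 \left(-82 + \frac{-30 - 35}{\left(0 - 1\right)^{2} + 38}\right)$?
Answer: $- \frac{81575}{3} \approx -27192.0$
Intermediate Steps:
$65 \cdot 5 \left(-82 + \frac{-30 - 35}{\left(0 - 1\right)^{2} + 38}\right) = 325 \left(-82 - \frac{65}{\left(-1\right)^{2} + 38}\right) = 325 \left(-82 - \frac{65}{1 + 38}\right) = 325 \left(-82 - \frac{65}{39}\right) = 325 \left(-82 - \frac{5}{3}\right) = 325 \left(- \frac{251}{3}\right) = - \frac{81575}{3}$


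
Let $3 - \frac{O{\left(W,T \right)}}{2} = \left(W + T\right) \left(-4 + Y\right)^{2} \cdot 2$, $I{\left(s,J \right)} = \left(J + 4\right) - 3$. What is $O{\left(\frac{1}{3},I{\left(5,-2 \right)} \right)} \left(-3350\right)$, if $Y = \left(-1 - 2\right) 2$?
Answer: $- \frac{2740300}{3} \approx -9.1343 \cdot 10^{5}$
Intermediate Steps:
$Y = -6$ ($Y = \left(-3\right) 2 = -6$)
$I{\left(s,J \right)} = 1 + J$ ($I{\left(s,J \right)} = \left(4 + J\right) - 3 = 1 + J$)
$O{\left(W,T \right)} = 6 - 400 T - 400 W$ ($O{\left(W,T \right)} = 6 - 2 \left(W + T\right) \left(-4 - 6\right)^{2} \cdot 2 = 6 - 2 \left(T + W\right) \left(-10\right)^{2} \cdot 2 = 6 - 2 \left(T + W\right) 100 \cdot 2 = 6 - 2 \left(T + W\right) 200 = 6 - 2 \left(200 T + 200 W\right) = 6 - \left(400 T + 400 W\right) = 6 - 400 T - 400 W$)
$O{\left(\frac{1}{3},I{\left(5,-2 \right)} \right)} \left(-3350\right) = \left(6 - 400 \left(1 - 2\right) - \frac{400}{3}\right) \left(-3350\right) = \left(6 - -400 - \frac{400}{3}\right) \left(-3350\right) = \left(6 + 400 - \frac{400}{3}\right) \left(-3350\right) = \frac{818}{3} \left(-3350\right) = - \frac{2740300}{3}$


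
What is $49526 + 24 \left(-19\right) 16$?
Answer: $42230$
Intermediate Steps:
$49526 + 24 \left(-19\right) 16 = 49526 - 7296 = 42230$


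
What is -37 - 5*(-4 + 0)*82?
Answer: 1603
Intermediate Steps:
-37 - 5*(-4 + 0)*82 = -37 - 5*(-4)*82 = -37 + 20*82 = -37 + 1640 = 1603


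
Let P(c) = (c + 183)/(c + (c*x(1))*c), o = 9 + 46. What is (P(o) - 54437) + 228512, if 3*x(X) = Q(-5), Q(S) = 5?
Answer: 1330803732/7645 ≈ 1.7408e+5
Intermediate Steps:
x(X) = 5/3 (x(X) = (⅓)*5 = 5/3)
o = 55
P(c) = (183 + c)/(c + 5*c²/3) (P(c) = (c + 183)/(c + (c*(5/3))*c) = (183 + c)/(c + (5*c/3)*c) = (183 + c)/(c + 5*c²/3))
(P(o) - 54437) + 228512 = (3*(183 + 55)/(55*(3 + 5*55)) - 54437) + 228512 = (3*(1/55)*238/(3 + 275) - 54437) + 228512 = (3*(1/55)*238/278 - 54437) + 228512 = (3*(1/55)*(1/278)*238 - 54437) + 228512 = (357/7645 - 54437) + 228512 = -416170508/7645 + 228512 = 1330803732/7645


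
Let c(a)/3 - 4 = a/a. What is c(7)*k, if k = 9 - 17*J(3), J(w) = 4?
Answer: -885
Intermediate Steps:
c(a) = 15 (c(a) = 12 + 3*(a/a) = 12 + 3*1 = 12 + 3 = 15)
k = -59 (k = 9 - 17*4 = 9 - 68 = -59)
c(7)*k = 15*(-59) = -885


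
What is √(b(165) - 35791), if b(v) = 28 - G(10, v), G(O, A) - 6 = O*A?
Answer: I*√37419 ≈ 193.44*I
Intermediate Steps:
G(O, A) = 6 + A*O (G(O, A) = 6 + O*A = 6 + A*O)
b(v) = 22 - 10*v (b(v) = 28 - (6 + v*10) = 28 - (6 + 10*v) = 28 + (-6 - 10*v) = 22 - 10*v)
√(b(165) - 35791) = √((22 - 10*165) - 35791) = √((22 - 1650) - 35791) = √(-1628 - 35791) = √(-37419) = I*√37419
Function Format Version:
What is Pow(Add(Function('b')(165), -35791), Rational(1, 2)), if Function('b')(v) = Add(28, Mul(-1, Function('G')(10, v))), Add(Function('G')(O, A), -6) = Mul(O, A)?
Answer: Mul(I, Pow(37419, Rational(1, 2))) ≈ Mul(193.44, I)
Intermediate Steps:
Function('G')(O, A) = Add(6, Mul(A, O)) (Function('G')(O, A) = Add(6, Mul(O, A)) = Add(6, Mul(A, O)))
Function('b')(v) = Add(22, Mul(-10, v)) (Function('b')(v) = Add(28, Mul(-1, Add(6, Mul(v, 10)))) = Add(28, Mul(-1, Add(6, Mul(10, v)))) = Add(28, Add(-6, Mul(-10, v))) = Add(22, Mul(-10, v)))
Pow(Add(Function('b')(165), -35791), Rational(1, 2)) = Pow(Add(Add(22, Mul(-10, 165)), -35791), Rational(1, 2)) = Pow(Add(Add(22, -1650), -35791), Rational(1, 2)) = Pow(Add(-1628, -35791), Rational(1, 2)) = Pow(-37419, Rational(1, 2)) = Mul(I, Pow(37419, Rational(1, 2)))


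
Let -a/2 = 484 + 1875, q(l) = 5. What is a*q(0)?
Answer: -23590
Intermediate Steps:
a = -4718 (a = -2*(484 + 1875) = -2*2359 = -4718)
a*q(0) = -4718*5 = -23590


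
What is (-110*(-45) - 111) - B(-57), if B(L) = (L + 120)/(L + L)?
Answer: 183903/38 ≈ 4839.6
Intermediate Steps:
B(L) = (120 + L)/(2*L) (B(L) = (120 + L)/((2*L)) = (120 + L)*(1/(2*L)) = (120 + L)/(2*L))
(-110*(-45) - 111) - B(-57) = (-110*(-45) - 111) - (120 - 57)/(2*(-57)) = (4950 - 111) - (-1)*63/(2*57) = 4839 - 1*(-21/38) = 4839 + 21/38 = 183903/38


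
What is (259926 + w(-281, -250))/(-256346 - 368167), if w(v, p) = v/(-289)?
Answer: -75118895/180484257 ≈ -0.41621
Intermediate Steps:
w(v, p) = -v/289 (w(v, p) = v*(-1/289) = -v/289)
(259926 + w(-281, -250))/(-256346 - 368167) = (259926 - 1/289*(-281))/(-256346 - 368167) = (259926 + 281/289)/(-624513) = (75118895/289)*(-1/624513) = -75118895/180484257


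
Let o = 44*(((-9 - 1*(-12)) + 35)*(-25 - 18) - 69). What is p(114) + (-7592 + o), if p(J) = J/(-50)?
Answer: -2063157/25 ≈ -82526.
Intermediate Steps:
p(J) = -J/50 (p(J) = J*(-1/50) = -J/50)
o = -74932 (o = 44*(((-9 + 12) + 35)*(-43) - 69) = 44*((3 + 35)*(-43) - 69) = 44*(38*(-43) - 69) = 44*(-1634 - 69) = 44*(-1703) = -74932)
p(114) + (-7592 + o) = -1/50*114 + (-7592 - 74932) = -57/25 - 82524 = -2063157/25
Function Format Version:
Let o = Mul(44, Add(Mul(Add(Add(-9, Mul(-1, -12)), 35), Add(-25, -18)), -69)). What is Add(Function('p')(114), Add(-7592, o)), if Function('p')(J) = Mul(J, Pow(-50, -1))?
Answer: Rational(-2063157, 25) ≈ -82526.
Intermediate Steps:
Function('p')(J) = Mul(Rational(-1, 50), J) (Function('p')(J) = Mul(J, Rational(-1, 50)) = Mul(Rational(-1, 50), J))
o = -74932 (o = Mul(44, Add(Mul(Add(Add(-9, 12), 35), -43), -69)) = Mul(44, Add(Mul(Add(3, 35), -43), -69)) = Mul(44, Add(Mul(38, -43), -69)) = Mul(44, Add(-1634, -69)) = Mul(44, -1703) = -74932)
Add(Function('p')(114), Add(-7592, o)) = Add(Mul(Rational(-1, 50), 114), Add(-7592, -74932)) = Add(Rational(-57, 25), -82524) = Rational(-2063157, 25)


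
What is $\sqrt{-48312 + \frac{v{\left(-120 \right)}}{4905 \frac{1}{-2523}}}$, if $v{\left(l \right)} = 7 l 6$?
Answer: $\frac{2 i \sqrt{135798522}}{109} \approx 213.82 i$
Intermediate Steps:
$v{\left(l \right)} = 42 l$
$\sqrt{-48312 + \frac{v{\left(-120 \right)}}{4905 \frac{1}{-2523}}} = \sqrt{-48312 + \frac{42 \left(-120\right)}{4905 \frac{1}{-2523}}} = \sqrt{-48312 - \frac{5040}{4905 \left(- \frac{1}{2523}\right)}} = \sqrt{-48312 - \frac{5040}{- \frac{1635}{841}}} = \sqrt{-48312 - - \frac{282576}{109}} = \sqrt{-48312 + \frac{282576}{109}} = \sqrt{- \frac{4983432}{109}} = \frac{2 i \sqrt{135798522}}{109}$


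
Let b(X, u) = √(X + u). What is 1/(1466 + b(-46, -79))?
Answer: 1466/2149281 - 5*I*√5/2149281 ≈ 0.00068209 - 5.2019e-6*I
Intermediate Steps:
1/(1466 + b(-46, -79)) = 1/(1466 + √(-46 - 79)) = 1/(1466 + √(-125)) = 1/(1466 + 5*I*√5)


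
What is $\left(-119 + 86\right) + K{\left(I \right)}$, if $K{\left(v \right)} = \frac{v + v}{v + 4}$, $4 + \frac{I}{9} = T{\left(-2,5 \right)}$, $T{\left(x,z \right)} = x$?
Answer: $- \frac{771}{25} \approx -30.84$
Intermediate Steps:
$I = -54$ ($I = -36 + 9 \left(-2\right) = -36 - 18 = -54$)
$K{\left(v \right)} = \frac{2 v}{4 + v}$
$\left(-119 + 86\right) + K{\left(I \right)} = \left(-119 + 86\right) + 2 \left(-54\right) \frac{1}{4 - 54} = -33 + 2 \left(-54\right) \frac{1}{-50} = -33 + 2 \left(-54\right) \left(- \frac{1}{50}\right) = -33 + \frac{54}{25} = - \frac{771}{25}$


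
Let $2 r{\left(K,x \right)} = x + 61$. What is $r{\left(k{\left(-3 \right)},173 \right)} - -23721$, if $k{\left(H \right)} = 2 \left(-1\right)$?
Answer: $23838$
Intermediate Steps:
$k{\left(H \right)} = -2$
$r{\left(K,x \right)} = \frac{61}{2} + \frac{x}{2}$ ($r{\left(K,x \right)} = \frac{x + 61}{2} = \frac{61 + x}{2} = \frac{61}{2} + \frac{x}{2}$)
$r{\left(k{\left(-3 \right)},173 \right)} - -23721 = \left(\frac{61}{2} + \frac{1}{2} \cdot 173\right) - -23721 = \left(\frac{61}{2} + \frac{173}{2}\right) + 23721 = 117 + 23721 = 23838$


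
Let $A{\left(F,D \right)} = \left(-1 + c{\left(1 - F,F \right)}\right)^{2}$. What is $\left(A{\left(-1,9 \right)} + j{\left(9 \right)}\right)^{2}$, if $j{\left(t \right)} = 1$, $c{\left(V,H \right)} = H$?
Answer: $25$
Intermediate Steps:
$A{\left(F,D \right)} = \left(-1 + F\right)^{2}$
$\left(A{\left(-1,9 \right)} + j{\left(9 \right)}\right)^{2} = \left(\left(-1 - 1\right)^{2} + 1\right)^{2} = \left(\left(-2\right)^{2} + 1\right)^{2} = \left(4 + 1\right)^{2} = 5^{2} = 25$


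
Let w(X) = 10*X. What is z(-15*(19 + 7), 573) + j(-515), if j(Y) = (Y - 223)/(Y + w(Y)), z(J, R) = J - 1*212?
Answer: -3409592/5665 ≈ -601.87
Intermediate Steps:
z(J, R) = -212 + J (z(J, R) = J - 212 = -212 + J)
j(Y) = (-223 + Y)/(11*Y) (j(Y) = (Y - 223)/(Y + 10*Y) = (-223 + Y)/((11*Y)) = (-223 + Y)*(1/(11*Y)) = (-223 + Y)/(11*Y))
z(-15*(19 + 7), 573) + j(-515) = (-212 - 15*(19 + 7)) + (1/11)*(-223 - 515)/(-515) = (-212 - 15*26) + (1/11)*(-1/515)*(-738) = (-212 - 390) + 738/5665 = -602 + 738/5665 = -3409592/5665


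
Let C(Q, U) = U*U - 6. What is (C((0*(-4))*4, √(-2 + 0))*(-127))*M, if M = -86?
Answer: -87376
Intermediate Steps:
C(Q, U) = -6 + U² (C(Q, U) = U² - 6 = -6 + U²)
(C((0*(-4))*4, √(-2 + 0))*(-127))*M = ((-6 + (√(-2 + 0))²)*(-127))*(-86) = ((-6 + (√(-2))²)*(-127))*(-86) = ((-6 + (I*√2)²)*(-127))*(-86) = ((-6 - 2)*(-127))*(-86) = -8*(-127)*(-86) = 1016*(-86) = -87376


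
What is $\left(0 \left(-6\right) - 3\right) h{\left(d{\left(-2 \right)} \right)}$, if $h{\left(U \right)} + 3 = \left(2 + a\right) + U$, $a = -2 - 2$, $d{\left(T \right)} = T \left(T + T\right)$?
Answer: $-9$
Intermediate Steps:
$d{\left(T \right)} = 2 T^{2}$ ($d{\left(T \right)} = T 2 T = 2 T^{2}$)
$a = -4$ ($a = -2 - 2 = -4$)
$h{\left(U \right)} = -5 + U$ ($h{\left(U \right)} = -3 + \left(\left(2 - 4\right) + U\right) = -3 + \left(-2 + U\right) = -5 + U$)
$\left(0 \left(-6\right) - 3\right) h{\left(d{\left(-2 \right)} \right)} = \left(0 \left(-6\right) - 3\right) \left(-5 + 2 \left(-2\right)^{2}\right) = \left(0 - 3\right) \left(-5 + 2 \cdot 4\right) = - 3 \left(-5 + 8\right) = \left(-3\right) 3 = -9$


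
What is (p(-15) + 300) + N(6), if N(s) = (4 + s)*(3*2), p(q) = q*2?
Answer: 330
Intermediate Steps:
p(q) = 2*q
N(s) = 24 + 6*s (N(s) = (4 + s)*6 = 24 + 6*s)
(p(-15) + 300) + N(6) = (2*(-15) + 300) + (24 + 6*6) = (-30 + 300) + (24 + 36) = 270 + 60 = 330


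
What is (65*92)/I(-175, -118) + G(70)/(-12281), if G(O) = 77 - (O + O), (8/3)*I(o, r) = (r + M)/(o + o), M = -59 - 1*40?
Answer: 29376157859/1142133 ≈ 25720.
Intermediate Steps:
M = -99 (M = -59 - 40 = -99)
I(o, r) = 3*(-99 + r)/(16*o) (I(o, r) = 3*((r - 99)/(o + o))/8 = 3*((-99 + r)/((2*o)))/8 = 3*((-99 + r)*(1/(2*o)))/8 = 3*((-99 + r)/(2*o))/8 = 3*(-99 + r)/(16*o))
G(O) = 77 - 2*O
(65*92)/I(-175, -118) + G(70)/(-12281) = (65*92)/(((3/16)*(-99 - 118)/(-175))) + (77 - 2*70)/(-12281) = 5980/(((3/16)*(-1/175)*(-217))) + (77 - 140)*(-1/12281) = 5980/(93/400) - 63*(-1/12281) = 5980*(400/93) + 63/12281 = 2392000/93 + 63/12281 = 29376157859/1142133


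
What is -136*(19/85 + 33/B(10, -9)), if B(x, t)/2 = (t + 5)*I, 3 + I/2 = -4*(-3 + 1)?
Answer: 257/10 ≈ 25.700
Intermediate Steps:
I = 10 (I = -6 + 2*(-4*(-3 + 1)) = -6 + 2*(-4*(-2)) = -6 + 2*8 = -6 + 16 = 10)
B(x, t) = 100 + 20*t (B(x, t) = 2*((t + 5)*10) = 2*((5 + t)*10) = 2*(50 + 10*t) = 100 + 20*t)
-136*(19/85 + 33/B(10, -9)) = -136*(19/85 + 33/(100 + 20*(-9))) = -136*(19*(1/85) + 33/(100 - 180)) = -136*(19/85 + 33/(-80)) = -136*(19/85 + 33*(-1/80)) = -136*(19/85 - 33/80) = -136*(-257/1360) = 257/10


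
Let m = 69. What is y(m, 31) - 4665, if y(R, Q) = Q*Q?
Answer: -3704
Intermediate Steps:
y(R, Q) = Q**2
y(m, 31) - 4665 = 31**2 - 4665 = 961 - 4665 = -3704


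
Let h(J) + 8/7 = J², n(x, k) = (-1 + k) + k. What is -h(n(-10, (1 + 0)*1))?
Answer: ⅐ ≈ 0.14286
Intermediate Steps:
n(x, k) = -1 + 2*k
h(J) = -8/7 + J²
-h(n(-10, (1 + 0)*1)) = -(-8/7 + (-1 + 2*((1 + 0)*1))²) = -(-8/7 + (-1 + 2*(1*1))²) = -(-8/7 + (-1 + 2*1)²) = -(-8/7 + (-1 + 2)²) = -(-8/7 + 1²) = -(-8/7 + 1) = -1*(-⅐) = ⅐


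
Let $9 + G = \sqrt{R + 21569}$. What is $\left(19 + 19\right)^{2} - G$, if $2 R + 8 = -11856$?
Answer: $1453 - \sqrt{15637} \approx 1328.0$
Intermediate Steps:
$R = -5932$ ($R = -4 + \frac{1}{2} \left(-11856\right) = -4 - 5928 = -5932$)
$G = -9 + \sqrt{15637}$ ($G = -9 + \sqrt{-5932 + 21569} = -9 + \sqrt{15637} \approx 116.05$)
$\left(19 + 19\right)^{2} - G = \left(19 + 19\right)^{2} - \left(-9 + \sqrt{15637}\right) = 38^{2} + \left(9 - \sqrt{15637}\right) = 1444 + \left(9 - \sqrt{15637}\right) = 1453 - \sqrt{15637}$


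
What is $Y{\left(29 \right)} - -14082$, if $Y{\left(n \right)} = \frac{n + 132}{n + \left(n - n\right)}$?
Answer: $\frac{408539}{29} \approx 14088.0$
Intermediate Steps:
$Y{\left(n \right)} = \frac{132 + n}{n}$ ($Y{\left(n \right)} = \frac{132 + n}{n + 0} = \frac{132 + n}{n}$)
$Y{\left(29 \right)} - -14082 = \frac{132 + 29}{29} - -14082 = \frac{1}{29} \cdot 161 + 14082 = \frac{161}{29} + 14082 = \frac{408539}{29}$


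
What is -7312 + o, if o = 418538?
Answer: 411226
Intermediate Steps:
-7312 + o = -7312 + 418538 = 411226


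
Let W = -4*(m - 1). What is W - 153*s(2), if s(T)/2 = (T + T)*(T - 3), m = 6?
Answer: 1204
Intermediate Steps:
s(T) = 4*T*(-3 + T) (s(T) = 2*((T + T)*(T - 3)) = 2*((2*T)*(-3 + T)) = 2*(2*T*(-3 + T)) = 4*T*(-3 + T))
W = -20 (W = -4*(6 - 1) = -4*5 = -20)
W - 153*s(2) = -20 - 612*2*(-3 + 2) = -20 - 612*2*(-1) = -20 - 153*(-8) = -20 + 1224 = 1204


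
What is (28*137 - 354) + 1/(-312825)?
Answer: 1089256649/312825 ≈ 3482.0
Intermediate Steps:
(28*137 - 354) + 1/(-312825) = (3836 - 354) - 1/312825 = 3482 - 1/312825 = 1089256649/312825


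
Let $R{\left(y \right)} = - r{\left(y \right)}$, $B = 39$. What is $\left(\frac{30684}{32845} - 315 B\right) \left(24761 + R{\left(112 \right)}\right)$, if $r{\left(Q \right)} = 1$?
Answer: $- \frac{1997984138232}{6569} \approx -3.0415 \cdot 10^{8}$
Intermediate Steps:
$R{\left(y \right)} = -1$ ($R{\left(y \right)} = \left(-1\right) 1 = -1$)
$\left(\frac{30684}{32845} - 315 B\right) \left(24761 + R{\left(112 \right)}\right) = \left(\frac{30684}{32845} - 12285\right) \left(24761 - 1\right) = \left(30684 \cdot \frac{1}{32845} - 12285\right) 24760 = \left(\frac{30684}{32845} - 12285\right) 24760 = \left(- \frac{403470141}{32845}\right) 24760 = - \frac{1997984138232}{6569}$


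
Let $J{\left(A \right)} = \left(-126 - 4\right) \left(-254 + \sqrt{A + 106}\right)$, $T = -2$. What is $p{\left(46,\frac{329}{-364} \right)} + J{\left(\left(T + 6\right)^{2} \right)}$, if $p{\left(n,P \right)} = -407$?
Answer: $32613 - 130 \sqrt{122} \approx 31177.0$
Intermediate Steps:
$J{\left(A \right)} = 33020 - 130 \sqrt{106 + A}$ ($J{\left(A \right)} = - 130 \left(-254 + \sqrt{106 + A}\right) = 33020 - 130 \sqrt{106 + A}$)
$p{\left(46,\frac{329}{-364} \right)} + J{\left(\left(T + 6\right)^{2} \right)} = -407 + \left(33020 - 130 \sqrt{106 + \left(-2 + 6\right)^{2}}\right) = -407 + \left(33020 - 130 \sqrt{106 + 4^{2}}\right) = -407 + \left(33020 - 130 \sqrt{106 + 16}\right) = -407 + \left(33020 - 130 \sqrt{122}\right) = 32613 - 130 \sqrt{122}$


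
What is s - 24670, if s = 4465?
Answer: -20205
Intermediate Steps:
s - 24670 = 4465 - 24670 = -20205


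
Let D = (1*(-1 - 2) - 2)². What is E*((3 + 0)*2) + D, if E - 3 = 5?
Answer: 73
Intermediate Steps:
E = 8 (E = 3 + 5 = 8)
D = 25 (D = (1*(-3) - 2)² = (-3 - 2)² = (-5)² = 25)
E*((3 + 0)*2) + D = 8*((3 + 0)*2) + 25 = 8*(3*2) + 25 = 8*6 + 25 = 48 + 25 = 73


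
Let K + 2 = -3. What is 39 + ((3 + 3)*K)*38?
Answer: -1101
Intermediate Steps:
K = -5 (K = -2 - 3 = -5)
39 + ((3 + 3)*K)*38 = 39 + ((3 + 3)*(-5))*38 = 39 + (6*(-5))*38 = 39 - 30*38 = 39 - 1140 = -1101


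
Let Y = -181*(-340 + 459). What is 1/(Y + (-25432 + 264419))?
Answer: 1/217448 ≈ 4.5988e-6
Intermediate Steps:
Y = -21539 (Y = -181*119 = -21539)
1/(Y + (-25432 + 264419)) = 1/(-21539 + (-25432 + 264419)) = 1/(-21539 + 238987) = 1/217448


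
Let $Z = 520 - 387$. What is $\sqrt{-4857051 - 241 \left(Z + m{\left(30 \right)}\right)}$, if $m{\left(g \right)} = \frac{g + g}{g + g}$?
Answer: $i \sqrt{4889345} \approx 2211.2 i$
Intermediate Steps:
$m{\left(g \right)} = 1$ ($m{\left(g \right)} = \frac{2 g}{2 g} = 2 g \frac{1}{2 g} = 1$)
$Z = 133$
$\sqrt{-4857051 - 241 \left(Z + m{\left(30 \right)}\right)} = \sqrt{-4857051 - 241 \left(133 + 1\right)} = \sqrt{-4857051 - 32294} = \sqrt{-4889345} = i \sqrt{4889345}$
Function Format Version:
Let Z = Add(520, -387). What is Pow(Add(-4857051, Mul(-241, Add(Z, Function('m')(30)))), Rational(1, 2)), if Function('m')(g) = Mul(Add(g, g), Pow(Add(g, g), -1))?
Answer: Mul(I, Pow(4889345, Rational(1, 2))) ≈ Mul(2211.2, I)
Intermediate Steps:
Function('m')(g) = 1 (Function('m')(g) = Mul(Mul(2, g), Pow(Mul(2, g), -1)) = Mul(Mul(2, g), Mul(Rational(1, 2), Pow(g, -1))) = 1)
Z = 133
Pow(Add(-4857051, Mul(-241, Add(Z, Function('m')(30)))), Rational(1, 2)) = Pow(Add(-4857051, Mul(-241, Add(133, 1))), Rational(1, 2)) = Pow(Add(-4857051, Mul(-241, 134)), Rational(1, 2)) = Pow(Add(-4857051, -32294), Rational(1, 2)) = Pow(-4889345, Rational(1, 2)) = Mul(I, Pow(4889345, Rational(1, 2)))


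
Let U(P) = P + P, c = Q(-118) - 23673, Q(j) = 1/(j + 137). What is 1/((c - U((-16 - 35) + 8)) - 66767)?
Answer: -19/1716725 ≈ -1.1068e-5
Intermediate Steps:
Q(j) = 1/(137 + j)
c = -449786/19 (c = 1/(137 - 118) - 23673 = 1/19 - 23673 = -449786/19 ≈ -23673.)
U(P) = 2*P
1/((c - U((-16 - 35) + 8)) - 66767) = 1/((-449786/19 - 2*((-16 - 35) + 8)) - 66767) = 1/((-449786/19 - 2*(-51 + 8)) - 66767) = 1/((-449786/19 - 2*(-43)) - 66767) = 1/((-449786/19 - 1*(-86)) - 66767) = 1/((-449786/19 + 86) - 66767) = 1/(-448152/19 - 66767) = 1/(-1716725/19) = -19/1716725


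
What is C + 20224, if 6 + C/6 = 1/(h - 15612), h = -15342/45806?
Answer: 2406203010766/119189769 ≈ 20188.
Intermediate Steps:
h = -7671/22903 (h = -15342*1/45806 = -7671/22903 ≈ -0.33493)
C = -4290877490/119189769 (C = -36 + 6/(-7671/22903 - 15612) = -36 + 6/(-357569307/22903) = -36 + 6*(-22903/357569307) = -36 - 45806/119189769 = -4290877490/119189769 ≈ -36.000)
C + 20224 = -4290877490/119189769 + 20224 = 2406203010766/119189769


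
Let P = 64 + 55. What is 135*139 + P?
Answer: 18884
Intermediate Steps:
P = 119
135*139 + P = 135*139 + 119 = 18765 + 119 = 18884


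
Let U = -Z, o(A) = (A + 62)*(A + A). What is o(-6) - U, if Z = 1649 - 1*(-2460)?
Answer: 3437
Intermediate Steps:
Z = 4109 (Z = 1649 + 2460 = 4109)
o(A) = 2*A*(62 + A) (o(A) = (62 + A)*(2*A) = 2*A*(62 + A))
U = -4109 (U = -1*4109 = -4109)
o(-6) - U = 2*(-6)*(62 - 6) - 1*(-4109) = 2*(-6)*56 + 4109 = -672 + 4109 = 3437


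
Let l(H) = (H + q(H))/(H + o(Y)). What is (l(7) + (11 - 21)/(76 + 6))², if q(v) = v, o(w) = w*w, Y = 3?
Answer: 61009/107584 ≈ 0.56708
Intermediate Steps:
o(w) = w²
l(H) = 2*H/(9 + H) (l(H) = (H + H)/(H + 3²) = (2*H)/(H + 9) = (2*H)/(9 + H) = 2*H/(9 + H))
(l(7) + (11 - 21)/(76 + 6))² = (2*7/(9 + 7) + (11 - 21)/(76 + 6))² = (2*7/16 - 10/82)² = (2*7*(1/16) - 10*1/82)² = (7/8 - 5/41)² = (247/328)² = 61009/107584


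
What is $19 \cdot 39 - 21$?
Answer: $720$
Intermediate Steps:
$19 \cdot 39 - 21 = 741 - 21 = 720$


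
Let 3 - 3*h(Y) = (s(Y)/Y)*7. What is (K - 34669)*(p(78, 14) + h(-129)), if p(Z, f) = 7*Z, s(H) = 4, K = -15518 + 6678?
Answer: -3070531651/129 ≈ -2.3803e+7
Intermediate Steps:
K = -8840
h(Y) = 1 - 28/(3*Y) (h(Y) = 1 - 4/Y*7/3 = 1 - 28/(3*Y))
(K - 34669)*(p(78, 14) + h(-129)) = (-8840 - 34669)*(7*78 + (-28/3 - 129)/(-129)) = -43509*(546 - 1/129*(-415/3)) = -43509*(546 + 415/387) = -43509*211717/387 = -3070531651/129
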